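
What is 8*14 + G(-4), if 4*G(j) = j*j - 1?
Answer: 463/4 ≈ 115.75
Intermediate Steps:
G(j) = -1/4 + j**2/4 (G(j) = (j*j - 1)/4 = (j**2 - 1)/4 = (-1 + j**2)/4 = -1/4 + j**2/4)
8*14 + G(-4) = 8*14 + (-1/4 + (1/4)*(-4)**2) = 112 + (-1/4 + (1/4)*16) = 112 + (-1/4 + 4) = 112 + 15/4 = 463/4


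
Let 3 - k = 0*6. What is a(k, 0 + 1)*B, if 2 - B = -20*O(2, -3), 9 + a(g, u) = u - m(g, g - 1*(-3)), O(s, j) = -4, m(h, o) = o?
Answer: 1092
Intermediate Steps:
k = 3 (k = 3 - 0*6 = 3 - 1*0 = 3 + 0 = 3)
a(g, u) = -12 + u - g (a(g, u) = -9 + (u - (g - 1*(-3))) = -9 + (u - (g + 3)) = -9 + (u - (3 + g)) = -9 + (u + (-3 - g)) = -9 + (-3 + u - g) = -12 + u - g)
B = -78 (B = 2 - (-20)*(-4) = 2 - 1*80 = 2 - 80 = -78)
a(k, 0 + 1)*B = (-12 + (0 + 1) - 1*3)*(-78) = (-12 + 1 - 3)*(-78) = -14*(-78) = 1092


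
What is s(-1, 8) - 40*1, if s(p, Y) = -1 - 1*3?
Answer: -44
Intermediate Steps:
s(p, Y) = -4 (s(p, Y) = -1 - 3 = -4)
s(-1, 8) - 40*1 = -4 - 40*1 = -4 - 40 = -44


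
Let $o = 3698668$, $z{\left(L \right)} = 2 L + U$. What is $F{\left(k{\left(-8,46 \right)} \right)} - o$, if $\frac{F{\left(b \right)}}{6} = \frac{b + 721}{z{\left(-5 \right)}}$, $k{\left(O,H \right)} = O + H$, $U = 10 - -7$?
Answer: $- \frac{25886122}{7} \approx -3.698 \cdot 10^{6}$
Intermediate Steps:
$U = 17$ ($U = 10 + 7 = 17$)
$k{\left(O,H \right)} = H + O$
$z{\left(L \right)} = 17 + 2 L$ ($z{\left(L \right)} = 2 L + 17 = 17 + 2 L$)
$F{\left(b \right)} = 618 + \frac{6 b}{7}$ ($F{\left(b \right)} = 6 \frac{b + 721}{17 + 2 \left(-5\right)} = 6 \frac{721 + b}{17 - 10} = 6 \frac{721 + b}{7} = 6 \left(721 + b\right) \frac{1}{7} = 6 \left(103 + \frac{b}{7}\right) = 618 + \frac{6 b}{7}$)
$F{\left(k{\left(-8,46 \right)} \right)} - o = \left(618 + \frac{6 \left(46 - 8\right)}{7}\right) - 3698668 = \left(618 + \frac{6}{7} \cdot 38\right) - 3698668 = \left(618 + \frac{228}{7}\right) - 3698668 = \frac{4554}{7} - 3698668 = - \frac{25886122}{7}$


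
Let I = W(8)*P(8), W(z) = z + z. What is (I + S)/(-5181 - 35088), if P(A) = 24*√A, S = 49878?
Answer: -16626/13423 - 256*√2/13423 ≈ -1.2656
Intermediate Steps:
W(z) = 2*z
I = 768*√2 (I = (2*8)*(24*√8) = 16*(24*(2*√2)) = 16*(48*√2) = 768*√2 ≈ 1086.1)
(I + S)/(-5181 - 35088) = (768*√2 + 49878)/(-5181 - 35088) = (49878 + 768*√2)/(-40269) = (49878 + 768*√2)*(-1/40269) = -16626/13423 - 256*√2/13423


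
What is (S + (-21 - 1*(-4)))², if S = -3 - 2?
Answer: 484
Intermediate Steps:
S = -5
(S + (-21 - 1*(-4)))² = (-5 + (-21 - 1*(-4)))² = (-5 + (-21 + 4))² = (-5 - 17)² = (-22)² = 484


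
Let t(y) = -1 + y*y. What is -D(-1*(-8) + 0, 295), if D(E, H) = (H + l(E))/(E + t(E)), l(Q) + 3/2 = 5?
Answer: -597/142 ≈ -4.2042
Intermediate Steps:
l(Q) = 7/2 (l(Q) = -3/2 + 5 = 7/2)
t(y) = -1 + y²
D(E, H) = (7/2 + H)/(-1 + E + E²) (D(E, H) = (H + 7/2)/(E + (-1 + E²)) = (7/2 + H)/(-1 + E + E²))
-D(-1*(-8) + 0, 295) = -(7/2 + 295)/(-1 + (-1*(-8) + 0) + (-1*(-8) + 0)²) = -597/((-1 + (8 + 0) + (8 + 0)²)*2) = -597/((-1 + 8 + 8²)*2) = -597/((-1 + 8 + 64)*2) = -597/(71*2) = -1*597/142 = -597/142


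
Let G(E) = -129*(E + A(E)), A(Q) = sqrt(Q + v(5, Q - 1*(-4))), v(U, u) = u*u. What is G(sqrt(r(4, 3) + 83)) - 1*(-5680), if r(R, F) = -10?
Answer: 5680 - 129*sqrt(73) - 129*sqrt(89 + 9*sqrt(73)) ≈ 2916.3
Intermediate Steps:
v(U, u) = u**2
A(Q) = sqrt(Q + (4 + Q)**2) (A(Q) = sqrt(Q + (Q - 1*(-4))**2) = sqrt(Q + (Q + 4)**2) = sqrt(Q + (4 + Q)**2))
G(E) = -129*E - 129*sqrt(E + (4 + E)**2) (G(E) = -129*(E + sqrt(E + (4 + E)**2)) = -129*E - 129*sqrt(E + (4 + E)**2))
G(sqrt(r(4, 3) + 83)) - 1*(-5680) = (-129*sqrt(-10 + 83) - 129*sqrt(sqrt(-10 + 83) + (4 + sqrt(-10 + 83))**2)) - 1*(-5680) = (-129*sqrt(73) - 129*sqrt(sqrt(73) + (4 + sqrt(73))**2)) + 5680 = 5680 - 129*sqrt(73) - 129*sqrt(sqrt(73) + (4 + sqrt(73))**2)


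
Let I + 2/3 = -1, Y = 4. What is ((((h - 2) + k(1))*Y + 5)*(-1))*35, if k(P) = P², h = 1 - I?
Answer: -1225/3 ≈ -408.33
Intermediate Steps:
I = -5/3 (I = -⅔ - 1 = -5/3 ≈ -1.6667)
h = 8/3 (h = 1 - 1*(-5/3) = 1 + 5/3 = 8/3 ≈ 2.6667)
((((h - 2) + k(1))*Y + 5)*(-1))*35 = ((((8/3 - 2) + 1²)*4 + 5)*(-1))*35 = (((⅔ + 1)*4 + 5)*(-1))*35 = (((5/3)*4 + 5)*(-1))*35 = ((20/3 + 5)*(-1))*35 = ((35/3)*(-1))*35 = -35/3*35 = -1225/3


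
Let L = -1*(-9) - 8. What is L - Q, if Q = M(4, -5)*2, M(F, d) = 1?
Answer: -1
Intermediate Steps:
L = 1 (L = 9 - 8 = 1)
Q = 2 (Q = 1*2 = 2)
L - Q = 1 - 1*2 = 1 - 2 = -1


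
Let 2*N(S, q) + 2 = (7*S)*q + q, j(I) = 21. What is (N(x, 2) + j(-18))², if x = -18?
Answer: 11025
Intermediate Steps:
N(S, q) = -1 + q/2 + 7*S*q/2 (N(S, q) = -1 + ((7*S)*q + q)/2 = -1 + (7*S*q + q)/2 = -1 + (q + 7*S*q)/2 = -1 + (q/2 + 7*S*q/2) = -1 + q/2 + 7*S*q/2)
(N(x, 2) + j(-18))² = ((-1 + (½)*2 + (7/2)*(-18)*2) + 21)² = ((-1 + 1 - 126) + 21)² = (-126 + 21)² = (-105)² = 11025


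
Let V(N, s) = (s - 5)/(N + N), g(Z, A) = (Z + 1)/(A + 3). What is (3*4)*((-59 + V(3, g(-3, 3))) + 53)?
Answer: -248/3 ≈ -82.667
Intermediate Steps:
g(Z, A) = (1 + Z)/(3 + A)
V(N, s) = (-5 + s)/(2*N) (V(N, s) = (-5 + s)/((2*N)) = (-5 + s)*(1/(2*N)) = (-5 + s)/(2*N))
(3*4)*((-59 + V(3, g(-3, 3))) + 53) = (3*4)*((-59 + (1/2)*(-5 + (1 - 3)/(3 + 3))/3) + 53) = 12*((-59 + (1/2)*(1/3)*(-5 - 2/6)) + 53) = 12*((-59 + (1/2)*(1/3)*(-5 + (1/6)*(-2))) + 53) = 12*((-59 + (1/2)*(1/3)*(-5 - 1/3)) + 53) = 12*((-59 + (1/2)*(1/3)*(-16/3)) + 53) = 12*((-59 - 8/9) + 53) = 12*(-539/9 + 53) = 12*(-62/9) = -248/3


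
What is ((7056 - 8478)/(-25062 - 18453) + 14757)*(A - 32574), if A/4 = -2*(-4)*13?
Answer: -2294481435974/4835 ≈ -4.7456e+8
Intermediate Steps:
A = 416 (A = 4*(-2*(-4)*13) = 4*(8*13) = 4*104 = 416)
((7056 - 8478)/(-25062 - 18453) + 14757)*(A - 32574) = ((7056 - 8478)/(-25062 - 18453) + 14757)*(416 - 32574) = (-1422/(-43515) + 14757)*(-32158) = (-1422*(-1/43515) + 14757)*(-32158) = (158/4835 + 14757)*(-32158) = (71350253/4835)*(-32158) = -2294481435974/4835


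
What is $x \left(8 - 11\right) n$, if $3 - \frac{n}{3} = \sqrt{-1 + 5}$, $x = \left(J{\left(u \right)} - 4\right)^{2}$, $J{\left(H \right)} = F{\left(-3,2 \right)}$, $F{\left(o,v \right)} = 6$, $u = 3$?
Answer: $-36$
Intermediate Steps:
$J{\left(H \right)} = 6$
$x = 4$ ($x = \left(6 - 4\right)^{2} = 2^{2} = 4$)
$n = 3$ ($n = 9 - 3 \sqrt{-1 + 5} = 9 - 3 \sqrt{4} = 9 - 6 = 3$)
$x \left(8 - 11\right) n = 4 \left(8 - 11\right) 3 = 4 \left(-3\right) 3 = \left(-12\right) 3 = -36$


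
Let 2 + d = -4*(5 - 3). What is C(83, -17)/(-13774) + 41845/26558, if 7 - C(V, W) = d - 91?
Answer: 286752383/182904946 ≈ 1.5678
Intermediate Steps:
d = -10 (d = -2 - 4*(5 - 3) = -2 - 4*2 = -2 - 8 = -10)
C(V, W) = 108 (C(V, W) = 7 - (-10 - 91) = 7 - 1*(-101) = 7 + 101 = 108)
C(83, -17)/(-13774) + 41845/26558 = 108/(-13774) + 41845/26558 = 108*(-1/13774) + 41845*(1/26558) = -54/6887 + 41845/26558 = 286752383/182904946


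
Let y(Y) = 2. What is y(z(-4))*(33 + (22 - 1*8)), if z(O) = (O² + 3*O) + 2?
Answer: 94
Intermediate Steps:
z(O) = 2 + O² + 3*O
y(z(-4))*(33 + (22 - 1*8)) = 2*(33 + (22 - 1*8)) = 2*(33 + (22 - 8)) = 2*(33 + 14) = 2*47 = 94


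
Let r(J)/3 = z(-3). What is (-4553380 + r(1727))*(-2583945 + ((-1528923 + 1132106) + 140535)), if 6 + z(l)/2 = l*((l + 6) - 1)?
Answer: 12932837313604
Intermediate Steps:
z(l) = -12 + 2*l*(5 + l) (z(l) = -12 + 2*(l*((l + 6) - 1)) = -12 + 2*(l*((6 + l) - 1)) = -12 + 2*(l*(5 + l)) = -12 + 2*l*(5 + l))
r(J) = -72 (r(J) = 3*(-12 + 2*(-3)**2 + 10*(-3)) = 3*(-12 + 2*9 - 30) = 3*(-12 + 18 - 30) = 3*(-24) = -72)
(-4553380 + r(1727))*(-2583945 + ((-1528923 + 1132106) + 140535)) = (-4553380 - 72)*(-2583945 + ((-1528923 + 1132106) + 140535)) = -4553452*(-2583945 + (-396817 + 140535)) = -4553452*(-2583945 - 256282) = -4553452*(-2840227) = 12932837313604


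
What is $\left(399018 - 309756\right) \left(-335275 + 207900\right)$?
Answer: $-11369747250$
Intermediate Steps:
$\left(399018 - 309756\right) \left(-335275 + 207900\right) = 89262 \left(-127375\right) = -11369747250$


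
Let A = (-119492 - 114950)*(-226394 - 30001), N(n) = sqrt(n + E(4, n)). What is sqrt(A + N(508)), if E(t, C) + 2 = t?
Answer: sqrt(60109756590 + sqrt(510)) ≈ 2.4517e+5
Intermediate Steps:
E(t, C) = -2 + t
N(n) = sqrt(2 + n) (N(n) = sqrt(n + (-2 + 4)) = sqrt(n + 2) = sqrt(2 + n))
A = 60109756590 (A = -234442*(-256395) = 60109756590)
sqrt(A + N(508)) = sqrt(60109756590 + sqrt(2 + 508)) = sqrt(60109756590 + sqrt(510))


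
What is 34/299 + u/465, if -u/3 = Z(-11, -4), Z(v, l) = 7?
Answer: 3177/46345 ≈ 0.068551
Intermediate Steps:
u = -21 (u = -3*7 = -21)
34/299 + u/465 = 34/299 - 21/465 = 34*(1/299) - 21*1/465 = 34/299 - 7/155 = 3177/46345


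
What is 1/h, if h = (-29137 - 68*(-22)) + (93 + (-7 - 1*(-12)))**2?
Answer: -1/18037 ≈ -5.5442e-5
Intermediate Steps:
h = -18037 (h = (-29137 + 1496) + (93 + (-7 + 12))**2 = -27641 + (93 + 5)**2 = -27641 + 98**2 = -27641 + 9604 = -18037)
1/h = 1/(-18037) = -1/18037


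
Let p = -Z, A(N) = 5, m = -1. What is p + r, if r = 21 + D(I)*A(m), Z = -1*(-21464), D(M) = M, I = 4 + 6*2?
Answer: -21363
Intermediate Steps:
I = 16 (I = 4 + 12 = 16)
Z = 21464
r = 101 (r = 21 + 16*5 = 21 + 80 = 101)
p = -21464 (p = -1*21464 = -21464)
p + r = -21464 + 101 = -21363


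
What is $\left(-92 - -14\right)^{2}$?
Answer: $6084$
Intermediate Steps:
$\left(-92 - -14\right)^{2} = \left(-92 + \left(-24 + 38\right)\right)^{2} = \left(-92 + 14\right)^{2} = \left(-78\right)^{2} = 6084$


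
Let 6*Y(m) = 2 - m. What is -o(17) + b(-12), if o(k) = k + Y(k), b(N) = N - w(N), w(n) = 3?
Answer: -59/2 ≈ -29.500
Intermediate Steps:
Y(m) = 1/3 - m/6 (Y(m) = (2 - m)/6 = 1/3 - m/6)
b(N) = -3 + N (b(N) = N - 1*3 = N - 3 = -3 + N)
o(k) = 1/3 + 5*k/6 (o(k) = k + (1/3 - k/6) = 1/3 + 5*k/6)
-o(17) + b(-12) = -(1/3 + (5/6)*17) + (-3 - 12) = -(1/3 + 85/6) - 15 = -1*29/2 - 15 = -29/2 - 15 = -59/2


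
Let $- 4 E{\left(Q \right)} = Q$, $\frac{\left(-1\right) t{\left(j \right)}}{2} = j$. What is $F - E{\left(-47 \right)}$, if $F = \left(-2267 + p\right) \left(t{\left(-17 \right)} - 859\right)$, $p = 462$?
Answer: $\frac{5956453}{4} \approx 1.4891 \cdot 10^{6}$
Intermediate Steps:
$t{\left(j \right)} = - 2 j$
$E{\left(Q \right)} = - \frac{Q}{4}$
$F = 1489125$ ($F = \left(-2267 + 462\right) \left(\left(-2\right) \left(-17\right) - 859\right) = - 1805 \left(34 - 859\right) = \left(-1805\right) \left(-825\right) = 1489125$)
$F - E{\left(-47 \right)} = 1489125 - \left(- \frac{1}{4}\right) \left(-47\right) = 1489125 - \frac{47}{4} = \frac{5956453}{4}$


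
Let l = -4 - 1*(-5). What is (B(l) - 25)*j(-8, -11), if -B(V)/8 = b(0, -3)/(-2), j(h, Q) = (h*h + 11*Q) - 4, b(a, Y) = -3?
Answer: 2257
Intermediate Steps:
j(h, Q) = -4 + h² + 11*Q (j(h, Q) = (h² + 11*Q) - 4 = -4 + h² + 11*Q)
l = 1 (l = -4 + 5 = 1)
B(V) = -12 (B(V) = -(-24)/(-2) = -(-24)*(-1)/2 = -8*3/2 = -12)
(B(l) - 25)*j(-8, -11) = (-12 - 25)*(-4 + (-8)² + 11*(-11)) = -37*(-4 + 64 - 121) = -37*(-61) = 2257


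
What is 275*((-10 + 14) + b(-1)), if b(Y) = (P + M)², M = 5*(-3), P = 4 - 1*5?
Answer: 71500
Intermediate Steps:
P = -1 (P = 4 - 5 = -1)
M = -15
b(Y) = 256 (b(Y) = (-1 - 15)² = (-16)² = 256)
275*((-10 + 14) + b(-1)) = 275*((-10 + 14) + 256) = 275*(4 + 256) = 275*260 = 71500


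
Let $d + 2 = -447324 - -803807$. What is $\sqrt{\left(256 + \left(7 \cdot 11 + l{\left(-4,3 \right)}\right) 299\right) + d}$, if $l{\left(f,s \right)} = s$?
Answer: $\sqrt{380657} \approx 616.97$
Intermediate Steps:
$d = 356481$ ($d = -2 - -356483 = -2 + \left(-447324 + 803807\right) = -2 + 356483 = 356481$)
$\sqrt{\left(256 + \left(7 \cdot 11 + l{\left(-4,3 \right)}\right) 299\right) + d} = \sqrt{\left(256 + \left(7 \cdot 11 + 3\right) 299\right) + 356481} = \sqrt{\left(256 + \left(77 + 3\right) 299\right) + 356481} = \sqrt{\left(256 + 80 \cdot 299\right) + 356481} = \sqrt{\left(256 + 23920\right) + 356481} = \sqrt{24176 + 356481} = \sqrt{380657}$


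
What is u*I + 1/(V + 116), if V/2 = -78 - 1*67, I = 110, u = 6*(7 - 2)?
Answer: 574199/174 ≈ 3300.0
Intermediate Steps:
u = 30 (u = 6*5 = 30)
V = -290 (V = 2*(-78 - 1*67) = 2*(-78 - 67) = 2*(-145) = -290)
u*I + 1/(V + 116) = 30*110 + 1/(-290 + 116) = 3300 + 1/(-174) = 3300 - 1/174 = 574199/174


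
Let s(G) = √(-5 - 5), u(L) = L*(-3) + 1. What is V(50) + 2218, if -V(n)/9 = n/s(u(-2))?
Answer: 2218 + 45*I*√10 ≈ 2218.0 + 142.3*I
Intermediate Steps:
u(L) = 1 - 3*L (u(L) = -3*L + 1 = 1 - 3*L)
s(G) = I*√10 (s(G) = √(-10) = I*√10)
V(n) = 9*I*n*√10/10 (V(n) = -9*n/(I*√10) = -9*n*(-I*√10/10) = -(-9)*I*n*√10/10 = 9*I*n*√10/10)
V(50) + 2218 = (9/10)*I*50*√10 + 2218 = 45*I*√10 + 2218 = 2218 + 45*I*√10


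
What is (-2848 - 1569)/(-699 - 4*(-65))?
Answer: 4417/439 ≈ 10.062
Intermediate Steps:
(-2848 - 1569)/(-699 - 4*(-65)) = -4417/(-699 + 260) = -4417/(-439) = -4417*(-1/439) = 4417/439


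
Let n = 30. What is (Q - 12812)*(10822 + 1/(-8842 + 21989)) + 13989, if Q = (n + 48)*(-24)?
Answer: -2089009131757/13147 ≈ -1.5890e+8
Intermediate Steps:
Q = -1872 (Q = (30 + 48)*(-24) = 78*(-24) = -1872)
(Q - 12812)*(10822 + 1/(-8842 + 21989)) + 13989 = (-1872 - 12812)*(10822 + 1/(-8842 + 21989)) + 13989 = -14684*(10822 + 1/13147) + 13989 = -14684*142276835/13147 + 13989 = -2089193045140/13147 + 13989 = -2089009131757/13147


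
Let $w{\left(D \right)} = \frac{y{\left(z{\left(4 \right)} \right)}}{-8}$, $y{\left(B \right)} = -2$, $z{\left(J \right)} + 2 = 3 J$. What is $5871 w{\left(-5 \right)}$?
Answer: $\frac{5871}{4} \approx 1467.8$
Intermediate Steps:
$z{\left(J \right)} = -2 + 3 J$
$w{\left(D \right)} = \frac{1}{4}$ ($w{\left(D \right)} = - \frac{2}{-8} = \left(-2\right) \left(- \frac{1}{8}\right) = \frac{1}{4}$)
$5871 w{\left(-5 \right)} = 5871 \cdot \frac{1}{4} = \frac{5871}{4}$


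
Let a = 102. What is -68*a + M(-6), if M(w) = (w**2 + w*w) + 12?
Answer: -6852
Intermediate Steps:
M(w) = 12 + 2*w**2 (M(w) = (w**2 + w**2) + 12 = 2*w**2 + 12 = 12 + 2*w**2)
-68*a + M(-6) = -68*102 + (12 + 2*(-6)**2) = -6936 + (12 + 2*36) = -6936 + (12 + 72) = -6936 + 84 = -6852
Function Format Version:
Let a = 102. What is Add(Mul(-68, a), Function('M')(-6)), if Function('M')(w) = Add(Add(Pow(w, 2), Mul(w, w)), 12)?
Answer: -6852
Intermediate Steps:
Function('M')(w) = Add(12, Mul(2, Pow(w, 2))) (Function('M')(w) = Add(Add(Pow(w, 2), Pow(w, 2)), 12) = Add(Mul(2, Pow(w, 2)), 12) = Add(12, Mul(2, Pow(w, 2))))
Add(Mul(-68, a), Function('M')(-6)) = Add(Mul(-68, 102), Add(12, Mul(2, Pow(-6, 2)))) = Add(-6936, Add(12, Mul(2, 36))) = Add(-6936, Add(12, 72)) = Add(-6936, 84) = -6852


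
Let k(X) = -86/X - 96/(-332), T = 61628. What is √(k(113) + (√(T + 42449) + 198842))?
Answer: √(17491222476268 + 87965641*√104077)/9379 ≈ 446.28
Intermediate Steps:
k(X) = 24/83 - 86/X (k(X) = -86/X - 96*(-1/332) = -86/X + 24/83 = 24/83 - 86/X)
√(k(113) + (√(T + 42449) + 198842)) = √((24/83 - 86/113) + (√(61628 + 42449) + 198842)) = √((24/83 - 86*1/113) + (√104077 + 198842)) = √((24/83 - 86/113) + (198842 + √104077)) = √(-4426/9379 + (198842 + √104077)) = √(1864934692/9379 + √104077)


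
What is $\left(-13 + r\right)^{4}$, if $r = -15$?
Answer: $614656$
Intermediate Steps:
$\left(-13 + r\right)^{4} = \left(-13 - 15\right)^{4} = \left(-28\right)^{4} = 614656$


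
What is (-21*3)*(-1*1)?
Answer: 63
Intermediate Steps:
(-21*3)*(-1*1) = -63*(-1) = 63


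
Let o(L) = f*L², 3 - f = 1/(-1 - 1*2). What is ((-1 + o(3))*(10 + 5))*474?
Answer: 206190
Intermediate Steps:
f = 10/3 (f = 3 - 1/(-1 - 1*2) = 3 - 1/(-1 - 2) = 3 - 1/(-3) = 3 - 1*(-⅓) = 3 + ⅓ = 10/3 ≈ 3.3333)
o(L) = 10*L²/3
((-1 + o(3))*(10 + 5))*474 = ((-1 + (10/3)*3²)*(10 + 5))*474 = ((-1 + (10/3)*9)*15)*474 = ((-1 + 30)*15)*474 = (29*15)*474 = 435*474 = 206190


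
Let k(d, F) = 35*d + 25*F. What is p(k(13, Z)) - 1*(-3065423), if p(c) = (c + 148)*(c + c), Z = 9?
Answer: 4191503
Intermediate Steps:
k(d, F) = 25*F + 35*d
p(c) = 2*c*(148 + c) (p(c) = (148 + c)*(2*c) = 2*c*(148 + c))
p(k(13, Z)) - 1*(-3065423) = 2*(25*9 + 35*13)*(148 + (25*9 + 35*13)) - 1*(-3065423) = 2*(225 + 455)*(148 + (225 + 455)) + 3065423 = 2*680*(148 + 680) + 3065423 = 2*680*828 + 3065423 = 1126080 + 3065423 = 4191503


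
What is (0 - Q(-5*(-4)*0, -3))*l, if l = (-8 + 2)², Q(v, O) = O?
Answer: 108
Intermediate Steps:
l = 36 (l = (-6)² = 36)
(0 - Q(-5*(-4)*0, -3))*l = (0 - 1*(-3))*36 = (0 + 3)*36 = 3*36 = 108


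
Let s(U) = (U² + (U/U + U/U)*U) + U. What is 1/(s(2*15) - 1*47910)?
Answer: -1/46920 ≈ -2.1313e-5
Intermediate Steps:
s(U) = U² + 3*U (s(U) = (U² + (1 + 1)*U) + U = (U² + 2*U) + U = U² + 3*U)
1/(s(2*15) - 1*47910) = 1/((2*15)*(3 + 2*15) - 1*47910) = 1/(30*(3 + 30) - 47910) = 1/(30*33 - 47910) = 1/(990 - 47910) = 1/(-46920) = -1/46920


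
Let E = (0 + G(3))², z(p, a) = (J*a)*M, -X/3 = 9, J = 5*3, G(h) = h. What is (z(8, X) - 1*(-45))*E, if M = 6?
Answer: -21465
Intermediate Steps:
J = 15
X = -27 (X = -3*9 = -27)
z(p, a) = 90*a (z(p, a) = (15*a)*6 = 90*a)
E = 9 (E = (0 + 3)² = 3² = 9)
(z(8, X) - 1*(-45))*E = (90*(-27) - 1*(-45))*9 = (-2430 + 45)*9 = -2385*9 = -21465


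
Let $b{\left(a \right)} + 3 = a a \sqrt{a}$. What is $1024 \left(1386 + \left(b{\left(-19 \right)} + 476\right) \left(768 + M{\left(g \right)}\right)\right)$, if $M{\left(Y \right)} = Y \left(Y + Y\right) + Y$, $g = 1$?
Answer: $374854656 + 285010944 i \sqrt{19} \approx 3.7485 \cdot 10^{8} + 1.2423 \cdot 10^{9} i$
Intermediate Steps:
$b{\left(a \right)} = -3 + a^{\frac{5}{2}}$ ($b{\left(a \right)} = -3 + a a \sqrt{a} = -3 + a^{2} \sqrt{a} = -3 + a^{\frac{5}{2}}$)
$M{\left(Y \right)} = Y + 2 Y^{2}$ ($M{\left(Y \right)} = Y 2 Y + Y = 2 Y^{2} + Y = Y + 2 Y^{2}$)
$1024 \left(1386 + \left(b{\left(-19 \right)} + 476\right) \left(768 + M{\left(g \right)}\right)\right) = 1024 \left(1386 + \left(\left(-3 + \left(-19\right)^{\frac{5}{2}}\right) + 476\right) \left(768 + 1 \left(1 + 2 \cdot 1\right)\right)\right) = 1024 \left(1386 + \left(\left(-3 + 361 i \sqrt{19}\right) + 476\right) \left(768 + 1 \left(1 + 2\right)\right)\right) = 1024 \left(1386 + \left(473 + 361 i \sqrt{19}\right) \left(768 + 1 \cdot 3\right)\right) = 1024 \left(1386 + \left(473 + 361 i \sqrt{19}\right) \left(768 + 3\right)\right) = 1024 \left(1386 + \left(473 + 361 i \sqrt{19}\right) 771\right) = 1024 \left(1386 + \left(364683 + 278331 i \sqrt{19}\right)\right) = 1024 \left(366069 + 278331 i \sqrt{19}\right) = 374854656 + 285010944 i \sqrt{19}$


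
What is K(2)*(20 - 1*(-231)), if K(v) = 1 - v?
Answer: -251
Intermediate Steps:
K(2)*(20 - 1*(-231)) = (1 - 1*2)*(20 - 1*(-231)) = (1 - 2)*(20 + 231) = -1*251 = -251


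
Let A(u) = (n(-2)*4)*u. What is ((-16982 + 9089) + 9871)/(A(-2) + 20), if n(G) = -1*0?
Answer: 989/10 ≈ 98.900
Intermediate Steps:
n(G) = 0
A(u) = 0 (A(u) = (0*4)*u = 0*u = 0)
((-16982 + 9089) + 9871)/(A(-2) + 20) = ((-16982 + 9089) + 9871)/(0 + 20) = (-7893 + 9871)/20 = (1/20)*1978 = 989/10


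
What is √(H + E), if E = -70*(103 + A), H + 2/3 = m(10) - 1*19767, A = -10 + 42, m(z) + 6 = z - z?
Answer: I*√263013/3 ≈ 170.95*I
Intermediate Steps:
m(z) = -6 (m(z) = -6 + (z - z) = -6 + 0 = -6)
A = 32
H = -59321/3 (H = -⅔ + (-6 - 1*19767) = -⅔ + (-6 - 19767) = -⅔ - 19773 = -59321/3 ≈ -19774.)
E = -9450 (E = -70*(103 + 32) = -70*135 = -9450)
√(H + E) = √(-59321/3 - 9450) = √(-87671/3) = I*√263013/3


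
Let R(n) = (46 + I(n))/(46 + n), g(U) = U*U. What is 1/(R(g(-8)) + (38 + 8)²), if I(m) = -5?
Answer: 110/232801 ≈ 0.00047251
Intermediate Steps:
g(U) = U²
R(n) = 41/(46 + n) (R(n) = (46 - 5)/(46 + n) = 41/(46 + n))
1/(R(g(-8)) + (38 + 8)²) = 1/(41/(46 + (-8)²) + (38 + 8)²) = 1/(41/(46 + 64) + 46²) = 1/(41/110 + 2116) = 1/(232801/110) = 110/232801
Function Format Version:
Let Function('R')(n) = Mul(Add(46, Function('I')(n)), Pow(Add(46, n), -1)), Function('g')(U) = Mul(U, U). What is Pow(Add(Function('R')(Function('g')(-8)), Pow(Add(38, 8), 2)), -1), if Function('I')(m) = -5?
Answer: Rational(110, 232801) ≈ 0.00047251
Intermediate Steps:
Function('g')(U) = Pow(U, 2)
Function('R')(n) = Mul(41, Pow(Add(46, n), -1)) (Function('R')(n) = Mul(Add(46, -5), Pow(Add(46, n), -1)) = Mul(41, Pow(Add(46, n), -1)))
Pow(Add(Function('R')(Function('g')(-8)), Pow(Add(38, 8), 2)), -1) = Pow(Add(Mul(41, Pow(Add(46, Pow(-8, 2)), -1)), Pow(Add(38, 8), 2)), -1) = Pow(Add(Mul(41, Pow(Add(46, 64), -1)), Pow(46, 2)), -1) = Pow(Add(Mul(41, Pow(110, -1)), 2116), -1) = Pow(Add(Mul(41, Rational(1, 110)), 2116), -1) = Pow(Add(Rational(41, 110), 2116), -1) = Pow(Rational(232801, 110), -1) = Rational(110, 232801)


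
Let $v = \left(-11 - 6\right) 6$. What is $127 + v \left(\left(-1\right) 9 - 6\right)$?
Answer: $1657$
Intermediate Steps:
$v = -102$ ($v = \left(-17\right) 6 = -102$)
$127 + v \left(\left(-1\right) 9 - 6\right) = 127 - 102 \left(\left(-1\right) 9 - 6\right) = 127 - 102 \left(-9 - 6\right) = 127 - -1530 = 127 + 1530 = 1657$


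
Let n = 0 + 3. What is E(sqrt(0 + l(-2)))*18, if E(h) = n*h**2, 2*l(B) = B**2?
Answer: 108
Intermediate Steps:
l(B) = B**2/2
n = 3
E(h) = 3*h**2
E(sqrt(0 + l(-2)))*18 = (3*(sqrt(0 + (1/2)*(-2)**2))**2)*18 = (3*(sqrt(0 + (1/2)*4))**2)*18 = (3*(sqrt(0 + 2))**2)*18 = (3*(sqrt(2))**2)*18 = (3*2)*18 = 6*18 = 108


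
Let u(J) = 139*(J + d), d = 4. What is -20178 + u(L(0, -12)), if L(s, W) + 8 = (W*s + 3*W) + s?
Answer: -25738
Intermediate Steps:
L(s, W) = -8 + s + 3*W + W*s (L(s, W) = -8 + ((W*s + 3*W) + s) = -8 + ((3*W + W*s) + s) = -8 + (s + 3*W + W*s) = -8 + s + 3*W + W*s)
u(J) = 556 + 139*J (u(J) = 139*(J + 4) = 139*(4 + J) = 556 + 139*J)
-20178 + u(L(0, -12)) = -20178 + (556 + 139*(-8 + 0 + 3*(-12) - 12*0)) = -20178 + (556 + 139*(-8 + 0 - 36 + 0)) = -20178 + (556 + 139*(-44)) = -20178 + (556 - 6116) = -20178 - 5560 = -25738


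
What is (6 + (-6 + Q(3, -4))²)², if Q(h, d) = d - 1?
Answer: 16129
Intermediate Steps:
Q(h, d) = -1 + d
(6 + (-6 + Q(3, -4))²)² = (6 + (-6 + (-1 - 4))²)² = (6 + (-6 - 5)²)² = (6 + (-11)²)² = (6 + 121)² = 127² = 16129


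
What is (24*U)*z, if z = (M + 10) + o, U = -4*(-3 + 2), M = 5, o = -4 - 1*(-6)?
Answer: 1632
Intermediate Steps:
o = 2 (o = -4 + 6 = 2)
U = 4 (U = -4*(-1) = 4)
z = 17 (z = (5 + 10) + 2 = 15 + 2 = 17)
(24*U)*z = (24*4)*17 = 96*17 = 1632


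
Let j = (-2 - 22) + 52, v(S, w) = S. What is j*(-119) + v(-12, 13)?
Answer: -3344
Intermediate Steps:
j = 28 (j = -24 + 52 = 28)
j*(-119) + v(-12, 13) = 28*(-119) - 12 = -3332 - 12 = -3344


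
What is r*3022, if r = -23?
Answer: -69506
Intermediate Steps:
r*3022 = -23*3022 = -69506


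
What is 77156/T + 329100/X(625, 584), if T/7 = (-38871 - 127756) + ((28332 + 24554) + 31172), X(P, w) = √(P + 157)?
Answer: -77156/577983 + 164550*√782/391 ≈ 11768.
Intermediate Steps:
X(P, w) = √(157 + P)
T = -577983 (T = 7*((-38871 - 127756) + ((28332 + 24554) + 31172)) = 7*(-166627 + (52886 + 31172)) = 7*(-166627 + 84058) = 7*(-82569) = -577983)
77156/T + 329100/X(625, 584) = 77156/(-577983) + 329100/(√(157 + 625)) = 77156*(-1/577983) + 329100/(√782) = -77156/577983 + 329100*(√782/782) = -77156/577983 + 164550*√782/391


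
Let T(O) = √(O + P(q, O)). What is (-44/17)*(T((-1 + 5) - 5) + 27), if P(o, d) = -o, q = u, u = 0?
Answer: -1188/17 - 44*I/17 ≈ -69.882 - 2.5882*I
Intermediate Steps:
q = 0
T(O) = √O (T(O) = √(O - 1*0) = √(O + 0) = √O)
(-44/17)*(T((-1 + 5) - 5) + 27) = (-44/17)*(√((-1 + 5) - 5) + 27) = (-44*1/17)*(√(4 - 5) + 27) = -44*(√(-1) + 27)/17 = -44*(I + 27)/17 = -44*(27 + I)/17 = -1188/17 - 44*I/17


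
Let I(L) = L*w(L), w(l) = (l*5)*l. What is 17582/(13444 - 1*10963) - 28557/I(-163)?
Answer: 380786818687/53722916535 ≈ 7.0880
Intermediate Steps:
w(l) = 5*l**2 (w(l) = (5*l)*l = 5*l**2)
I(L) = 5*L**3 (I(L) = L*(5*L**2) = 5*L**3)
17582/(13444 - 1*10963) - 28557/I(-163) = 17582/(13444 - 1*10963) - 28557/(5*(-163)**3) = 17582/(13444 - 10963) - 28557/(5*(-4330747)) = 17582/2481 - 28557/(-21653735) = 17582*(1/2481) - 28557*(-1/21653735) = 17582/2481 + 28557/21653735 = 380786818687/53722916535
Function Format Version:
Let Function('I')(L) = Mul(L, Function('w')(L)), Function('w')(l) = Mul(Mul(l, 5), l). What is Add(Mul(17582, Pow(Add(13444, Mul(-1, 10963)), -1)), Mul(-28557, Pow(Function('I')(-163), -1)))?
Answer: Rational(380786818687, 53722916535) ≈ 7.0880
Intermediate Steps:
Function('w')(l) = Mul(5, Pow(l, 2)) (Function('w')(l) = Mul(Mul(5, l), l) = Mul(5, Pow(l, 2)))
Function('I')(L) = Mul(5, Pow(L, 3)) (Function('I')(L) = Mul(L, Mul(5, Pow(L, 2))) = Mul(5, Pow(L, 3)))
Add(Mul(17582, Pow(Add(13444, Mul(-1, 10963)), -1)), Mul(-28557, Pow(Function('I')(-163), -1))) = Add(Mul(17582, Pow(Add(13444, Mul(-1, 10963)), -1)), Mul(-28557, Pow(Mul(5, Pow(-163, 3)), -1))) = Add(Mul(17582, Pow(Add(13444, -10963), -1)), Mul(-28557, Pow(Mul(5, -4330747), -1))) = Add(Mul(17582, Pow(2481, -1)), Mul(-28557, Pow(-21653735, -1))) = Add(Mul(17582, Rational(1, 2481)), Mul(-28557, Rational(-1, 21653735))) = Add(Rational(17582, 2481), Rational(28557, 21653735)) = Rational(380786818687, 53722916535)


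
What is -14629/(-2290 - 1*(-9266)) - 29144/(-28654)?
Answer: -107935411/99945152 ≈ -1.0799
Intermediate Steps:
-14629/(-2290 - 1*(-9266)) - 29144/(-28654) = -14629/(-2290 + 9266) - 29144*(-1/28654) = -14629/6976 + 14572/14327 = -107935411/99945152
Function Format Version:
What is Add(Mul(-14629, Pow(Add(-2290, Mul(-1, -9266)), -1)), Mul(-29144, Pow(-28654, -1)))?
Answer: Rational(-107935411, 99945152) ≈ -1.0799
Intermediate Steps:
Add(Mul(-14629, Pow(Add(-2290, Mul(-1, -9266)), -1)), Mul(-29144, Pow(-28654, -1))) = Add(Mul(-14629, Pow(Add(-2290, 9266), -1)), Mul(-29144, Rational(-1, 28654))) = Add(Mul(-14629, Pow(6976, -1)), Rational(14572, 14327)) = Add(Mul(-14629, Rational(1, 6976)), Rational(14572, 14327)) = Add(Rational(-14629, 6976), Rational(14572, 14327)) = Rational(-107935411, 99945152)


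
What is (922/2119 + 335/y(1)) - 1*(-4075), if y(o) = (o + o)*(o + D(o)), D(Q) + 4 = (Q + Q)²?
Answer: 17981559/4238 ≈ 4242.9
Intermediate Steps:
D(Q) = -4 + 4*Q² (D(Q) = -4 + (Q + Q)² = -4 + (2*Q)² = -4 + 4*Q²)
y(o) = 2*o*(-4 + o + 4*o²) (y(o) = (o + o)*(o + (-4 + 4*o²)) = (2*o)*(-4 + o + 4*o²) = 2*o*(-4 + o + 4*o²))
(922/2119 + 335/y(1)) - 1*(-4075) = (922/2119 + 335/((2*1*(-4 + 1 + 4*1²)))) - 1*(-4075) = (922*(1/2119) + 335/((2*1*(-4 + 1 + 4*1)))) + 4075 = (922/2119 + 335/((2*1*(-4 + 1 + 4)))) + 4075 = (922/2119 + 335/((2*1*1))) + 4075 = (922/2119 + 335/2) + 4075 = 711709/4238 + 4075 = 17981559/4238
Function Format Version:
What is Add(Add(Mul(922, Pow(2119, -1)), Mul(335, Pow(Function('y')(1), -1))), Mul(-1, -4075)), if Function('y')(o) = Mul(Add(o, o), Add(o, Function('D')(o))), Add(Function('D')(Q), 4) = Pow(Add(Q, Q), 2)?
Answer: Rational(17981559, 4238) ≈ 4242.9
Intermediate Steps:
Function('D')(Q) = Add(-4, Mul(4, Pow(Q, 2))) (Function('D')(Q) = Add(-4, Pow(Add(Q, Q), 2)) = Add(-4, Pow(Mul(2, Q), 2)) = Add(-4, Mul(4, Pow(Q, 2))))
Function('y')(o) = Mul(2, o, Add(-4, o, Mul(4, Pow(o, 2)))) (Function('y')(o) = Mul(Add(o, o), Add(o, Add(-4, Mul(4, Pow(o, 2))))) = Mul(Mul(2, o), Add(-4, o, Mul(4, Pow(o, 2)))) = Mul(2, o, Add(-4, o, Mul(4, Pow(o, 2)))))
Add(Add(Mul(922, Pow(2119, -1)), Mul(335, Pow(Function('y')(1), -1))), Mul(-1, -4075)) = Add(Add(Mul(922, Pow(2119, -1)), Mul(335, Pow(Mul(2, 1, Add(-4, 1, Mul(4, Pow(1, 2)))), -1))), Mul(-1, -4075)) = Add(Add(Mul(922, Rational(1, 2119)), Mul(335, Pow(Mul(2, 1, Add(-4, 1, Mul(4, 1))), -1))), 4075) = Add(Add(Rational(922, 2119), Mul(335, Pow(Mul(2, 1, Add(-4, 1, 4)), -1))), 4075) = Add(Add(Rational(922, 2119), Mul(335, Pow(Mul(2, 1, 1), -1))), 4075) = Add(Add(Rational(922, 2119), Mul(335, Pow(2, -1))), 4075) = Add(Add(Rational(922, 2119), Mul(335, Rational(1, 2))), 4075) = Add(Add(Rational(922, 2119), Rational(335, 2)), 4075) = Add(Rational(711709, 4238), 4075) = Rational(17981559, 4238)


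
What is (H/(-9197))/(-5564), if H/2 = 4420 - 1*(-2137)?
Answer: 6557/25586054 ≈ 0.00025627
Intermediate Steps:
H = 13114 (H = 2*(4420 - 1*(-2137)) = 2*(4420 + 2137) = 2*6557 = 13114)
(H/(-9197))/(-5564) = (13114/(-9197))/(-5564) = (13114*(-1/9197))*(-1/5564) = -13114/9197*(-1/5564) = 6557/25586054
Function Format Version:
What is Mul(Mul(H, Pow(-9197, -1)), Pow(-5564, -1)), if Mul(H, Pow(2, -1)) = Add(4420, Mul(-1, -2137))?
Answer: Rational(6557, 25586054) ≈ 0.00025627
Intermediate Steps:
H = 13114 (H = Mul(2, Add(4420, Mul(-1, -2137))) = Mul(2, Add(4420, 2137)) = Mul(2, 6557) = 13114)
Mul(Mul(H, Pow(-9197, -1)), Pow(-5564, -1)) = Mul(Mul(13114, Pow(-9197, -1)), Pow(-5564, -1)) = Mul(Mul(13114, Rational(-1, 9197)), Rational(-1, 5564)) = Mul(Rational(-13114, 9197), Rational(-1, 5564)) = Rational(6557, 25586054)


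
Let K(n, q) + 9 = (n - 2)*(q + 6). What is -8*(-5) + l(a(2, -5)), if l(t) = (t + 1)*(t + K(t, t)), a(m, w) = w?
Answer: 124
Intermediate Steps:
K(n, q) = -9 + (-2 + n)*(6 + q) (K(n, q) = -9 + (n - 2)*(q + 6) = -9 + (-2 + n)*(6 + q))
l(t) = (1 + t)*(-21 + t² + 5*t) (l(t) = (t + 1)*(t + (-21 - 2*t + 6*t + t*t)) = (1 + t)*(t + (-21 - 2*t + 6*t + t²)) = (1 + t)*(t + (-21 + t² + 4*t)) = (1 + t)*(-21 + t² + 5*t))
-8*(-5) + l(a(2, -5)) = -8*(-5) + (-21 + (-5)³ - 16*(-5) + 6*(-5)²) = 40 + (-21 - 125 + 80 + 6*25) = 40 + (-21 - 125 + 80 + 150) = 40 + 84 = 124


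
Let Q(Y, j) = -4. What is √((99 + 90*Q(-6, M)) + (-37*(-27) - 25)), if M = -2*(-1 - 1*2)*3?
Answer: √713 ≈ 26.702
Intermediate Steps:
M = 18 (M = -2*(-1 - 2)*3 = -2*(-3)*3 = 6*3 = 18)
√((99 + 90*Q(-6, M)) + (-37*(-27) - 25)) = √((99 + 90*(-4)) + (-37*(-27) - 25)) = √((99 - 360) + (999 - 25)) = √(-261 + 974) = √713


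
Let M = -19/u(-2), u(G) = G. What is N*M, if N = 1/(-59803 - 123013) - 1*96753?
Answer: -336071932531/365632 ≈ -9.1915e+5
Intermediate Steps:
N = -17687996449/182816 (N = 1/(-182816) - 96753 = -1/182816 - 96753 = -17687996449/182816 ≈ -96753.)
M = 19/2 (M = -19/(-2) = -19*(-½) = 19/2 ≈ 9.5000)
N*M = -17687996449/182816*19/2 = -336071932531/365632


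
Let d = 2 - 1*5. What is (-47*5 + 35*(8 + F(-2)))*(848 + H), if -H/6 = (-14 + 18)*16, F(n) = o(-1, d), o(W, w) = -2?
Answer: -11600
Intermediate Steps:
d = -3 (d = 2 - 5 = -3)
F(n) = -2
H = -384 (H = -6*(-14 + 18)*16 = -24*16 = -6*64 = -384)
(-47*5 + 35*(8 + F(-2)))*(848 + H) = (-47*5 + 35*(8 - 2))*(848 - 384) = (-235 + 35*6)*464 = (-235 + 210)*464 = -25*464 = -11600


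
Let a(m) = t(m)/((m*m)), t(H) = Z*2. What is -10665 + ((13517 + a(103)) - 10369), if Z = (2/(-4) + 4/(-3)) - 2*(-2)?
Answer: -239243546/31827 ≈ -7517.0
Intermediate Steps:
Z = 13/6 (Z = (2*(-1/4) + 4*(-1/3)) + 4 = (-1/2 - 4/3) + 4 = -11/6 + 4 = 13/6 ≈ 2.1667)
t(H) = 13/3 (t(H) = (13/6)*2 = 13/3)
a(m) = 13/(3*m**2) (a(m) = 13/(3*((m*m))) = 13/(3*(m**2)) = 13/(3*m**2))
-10665 + ((13517 + a(103)) - 10369) = -10665 + ((13517 + (13/3)/103**2) - 10369) = -10665 + ((13517 + (13/3)*(1/10609)) - 10369) = -10665 + ((13517 + 13/31827) - 10369) = -10665 + (430205572/31827 - 10369) = -10665 + 100191409/31827 = -239243546/31827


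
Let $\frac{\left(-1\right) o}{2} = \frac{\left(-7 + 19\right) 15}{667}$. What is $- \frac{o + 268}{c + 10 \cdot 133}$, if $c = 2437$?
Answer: $- \frac{178396}{2512589} \approx -0.071001$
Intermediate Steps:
$o = - \frac{360}{667}$ ($o = - 2 \frac{\left(-7 + 19\right) 15}{667} = - 2 \cdot 12 \cdot 15 \cdot \frac{1}{667} = - 2 \cdot 180 \cdot \frac{1}{667} = \left(-2\right) \frac{180}{667} = - \frac{360}{667} \approx -0.53973$)
$- \frac{o + 268}{c + 10 \cdot 133} = - \frac{- \frac{360}{667} + 268}{2437 + 10 \cdot 133} = - \frac{178396}{667 \left(2437 + 1330\right)} = - \frac{178396}{667 \cdot 3767} = \left(-1\right) \frac{178396}{2512589} = - \frac{178396}{2512589}$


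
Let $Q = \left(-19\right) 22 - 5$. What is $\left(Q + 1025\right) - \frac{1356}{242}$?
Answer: $\frac{72164}{121} \approx 596.4$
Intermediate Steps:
$Q = -423$ ($Q = -418 - 5 = -423$)
$\left(Q + 1025\right) - \frac{1356}{242} = \left(-423 + 1025\right) - \frac{1356}{242} = 602 - \frac{678}{121} = \frac{72164}{121}$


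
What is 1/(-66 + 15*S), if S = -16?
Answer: -1/306 ≈ -0.0032680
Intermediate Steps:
1/(-66 + 15*S) = 1/(-66 + 15*(-16)) = 1/(-66 - 240) = 1/(-306) = -1/306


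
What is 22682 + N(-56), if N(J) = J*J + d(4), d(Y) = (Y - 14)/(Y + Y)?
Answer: 103267/4 ≈ 25817.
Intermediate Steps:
d(Y) = (-14 + Y)/(2*Y) (d(Y) = (-14 + Y)/((2*Y)) = (-14 + Y)*(1/(2*Y)) = (-14 + Y)/(2*Y))
N(J) = -5/4 + J**2 (N(J) = J*J + (1/2)*(-14 + 4)/4 = J**2 + (1/2)*(1/4)*(-10) = J**2 - 5/4 = -5/4 + J**2)
22682 + N(-56) = 22682 + (-5/4 + (-56)**2) = 22682 + (-5/4 + 3136) = 22682 + 12539/4 = 103267/4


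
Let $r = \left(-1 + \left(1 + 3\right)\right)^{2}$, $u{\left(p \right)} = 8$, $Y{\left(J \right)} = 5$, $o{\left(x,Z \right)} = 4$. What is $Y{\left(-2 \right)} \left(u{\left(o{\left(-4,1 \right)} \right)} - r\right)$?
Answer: $-5$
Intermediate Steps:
$r = 9$ ($r = \left(-1 + 4\right)^{2} = 3^{2} = 9$)
$Y{\left(-2 \right)} \left(u{\left(o{\left(-4,1 \right)} \right)} - r\right) = 5 \left(8 - 9\right) = 5 \left(-1\right) = -5$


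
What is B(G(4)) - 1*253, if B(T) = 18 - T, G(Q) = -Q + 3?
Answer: -234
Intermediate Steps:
G(Q) = 3 - Q
B(G(4)) - 1*253 = (18 - (3 - 1*4)) - 1*253 = (18 - (3 - 4)) - 253 = (18 - 1*(-1)) - 253 = (18 + 1) - 253 = 19 - 253 = -234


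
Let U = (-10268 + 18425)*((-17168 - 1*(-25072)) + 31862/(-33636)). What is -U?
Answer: -361391917979/5606 ≈ -6.4465e+7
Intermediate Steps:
U = 361391917979/5606 (U = 8157*((-17168 + 25072) + 31862*(-1/33636)) = 8157*(7904 - 15931/16818) = 8157*(132913541/16818) = 361391917979/5606 ≈ 6.4465e+7)
-U = -1*361391917979/5606 = -361391917979/5606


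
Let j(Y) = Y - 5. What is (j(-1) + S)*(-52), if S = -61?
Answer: 3484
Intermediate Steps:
j(Y) = -5 + Y
(j(-1) + S)*(-52) = ((-5 - 1) - 61)*(-52) = (-6 - 61)*(-52) = -67*(-52) = 3484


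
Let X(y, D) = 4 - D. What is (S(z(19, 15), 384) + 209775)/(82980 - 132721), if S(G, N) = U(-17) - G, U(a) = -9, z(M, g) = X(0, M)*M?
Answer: -210051/49741 ≈ -4.2229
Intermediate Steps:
z(M, g) = M*(4 - M) (z(M, g) = (4 - M)*M = M*(4 - M))
S(G, N) = -9 - G
(S(z(19, 15), 384) + 209775)/(82980 - 132721) = ((-9 - 19*(4 - 1*19)) + 209775)/(82980 - 132721) = ((-9 - 19*(4 - 19)) + 209775)/(-49741) = ((-9 - 19*(-15)) + 209775)*(-1/49741) = ((-9 - 1*(-285)) + 209775)*(-1/49741) = ((-9 + 285) + 209775)*(-1/49741) = (276 + 209775)*(-1/49741) = 210051*(-1/49741) = -210051/49741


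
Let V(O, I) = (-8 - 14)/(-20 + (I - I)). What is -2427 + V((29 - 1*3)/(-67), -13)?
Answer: -24259/10 ≈ -2425.9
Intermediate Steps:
V(O, I) = 11/10 (V(O, I) = -22/(-20 + 0) = -22/(-20) = -22*(-1/20) = 11/10)
-2427 + V((29 - 1*3)/(-67), -13) = -2427 + 11/10 = -24259/10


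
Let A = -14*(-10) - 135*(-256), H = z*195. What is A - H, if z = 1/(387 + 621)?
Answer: 11659135/336 ≈ 34700.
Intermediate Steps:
z = 1/1008 ≈ 0.00099206
H = 65/336 (H = (1/1008)*195 = 65/336 ≈ 0.19345)
A = 34700 (A = -7*(-20) + 34560 = 140 + 34560 = 34700)
A - H = 34700 - 1*65/336 = 34700 - 65/336 = 11659135/336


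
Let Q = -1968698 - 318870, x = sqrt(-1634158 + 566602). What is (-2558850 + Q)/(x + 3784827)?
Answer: -6114284566562/4774972162495 + 9692836*I*sqrt(266889)/14324916487485 ≈ -1.2805 + 0.00034956*I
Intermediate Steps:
x = 2*I*sqrt(266889) (x = sqrt(-1067556) = 2*I*sqrt(266889) ≈ 1033.2*I)
Q = -2287568
(-2558850 + Q)/(x + 3784827) = (-2558850 - 2287568)/(2*I*sqrt(266889) + 3784827) = -4846418/(3784827 + 2*I*sqrt(266889))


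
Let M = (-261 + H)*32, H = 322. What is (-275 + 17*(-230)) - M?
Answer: -6137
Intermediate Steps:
M = 1952 (M = (-261 + 322)*32 = 61*32 = 1952)
(-275 + 17*(-230)) - M = (-275 + 17*(-230)) - 1*1952 = (-275 - 3910) - 1952 = -4185 - 1952 = -6137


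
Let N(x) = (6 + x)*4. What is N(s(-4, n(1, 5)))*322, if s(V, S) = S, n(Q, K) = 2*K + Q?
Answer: 21896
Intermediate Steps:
n(Q, K) = Q + 2*K
N(x) = 24 + 4*x
N(s(-4, n(1, 5)))*322 = (24 + 4*(1 + 2*5))*322 = (24 + 4*(1 + 10))*322 = (24 + 4*11)*322 = (24 + 44)*322 = 68*322 = 21896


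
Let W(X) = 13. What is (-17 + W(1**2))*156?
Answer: -624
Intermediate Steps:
(-17 + W(1**2))*156 = (-17 + 13)*156 = -4*156 = -624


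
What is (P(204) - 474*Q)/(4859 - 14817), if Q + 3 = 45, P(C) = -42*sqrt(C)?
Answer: 9954/4979 + 42*sqrt(51)/4979 ≈ 2.0594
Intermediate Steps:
Q = 42 (Q = -3 + 45 = 42)
(P(204) - 474*Q)/(4859 - 14817) = (-84*sqrt(51) - 474*42)/(4859 - 14817) = (-84*sqrt(51) - 19908)/(-9958) = (-84*sqrt(51) - 19908)*(-1/9958) = (-19908 - 84*sqrt(51))*(-1/9958) = 9954/4979 + 42*sqrt(51)/4979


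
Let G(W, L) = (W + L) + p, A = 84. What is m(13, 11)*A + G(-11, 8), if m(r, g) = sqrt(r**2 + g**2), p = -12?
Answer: -15 + 84*sqrt(290) ≈ 1415.5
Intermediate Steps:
m(r, g) = sqrt(g**2 + r**2)
G(W, L) = -12 + L + W (G(W, L) = (W + L) - 12 = (L + W) - 12 = -12 + L + W)
m(13, 11)*A + G(-11, 8) = sqrt(11**2 + 13**2)*84 + (-12 + 8 - 11) = sqrt(121 + 169)*84 - 15 = sqrt(290)*84 - 15 = 84*sqrt(290) - 15 = -15 + 84*sqrt(290)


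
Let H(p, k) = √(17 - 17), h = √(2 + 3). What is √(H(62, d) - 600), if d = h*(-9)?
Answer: 10*I*√6 ≈ 24.495*I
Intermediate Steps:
h = √5 ≈ 2.2361
d = -9*√5 (d = √5*(-9) = -9*√5 ≈ -20.125)
H(p, k) = 0 (H(p, k) = √0 = 0)
√(H(62, d) - 600) = √(0 - 600) = √(-600) = 10*I*√6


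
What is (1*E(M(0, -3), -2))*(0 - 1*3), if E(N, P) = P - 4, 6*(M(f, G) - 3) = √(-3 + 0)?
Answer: 18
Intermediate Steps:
M(f, G) = 3 + I*√3/6 (M(f, G) = 3 + √(-3 + 0)/6 = 3 + √(-3)/6 = 3 + (I*√3)/6 = 3 + I*√3/6)
E(N, P) = -4 + P
(1*E(M(0, -3), -2))*(0 - 1*3) = (1*(-4 - 2))*(0 - 1*3) = (1*(-6))*(0 - 3) = -6*(-3) = 18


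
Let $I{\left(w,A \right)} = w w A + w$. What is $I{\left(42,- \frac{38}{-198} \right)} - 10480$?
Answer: $- \frac{111094}{11} \approx -10099.0$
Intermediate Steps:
$I{\left(w,A \right)} = w + A w^{2}$ ($I{\left(w,A \right)} = w^{2} A + w = A w^{2} + w = w + A w^{2}$)
$I{\left(42,- \frac{38}{-198} \right)} - 10480 = 42 \left(1 + - \frac{38}{-198} \cdot 42\right) - 10480 = 42 \left(1 + \left(-38\right) \left(- \frac{1}{198}\right) 42\right) - 10480 = 42 \left(1 + \frac{19}{99} \cdot 42\right) - 10480 = 42 \left(1 + \frac{266}{33}\right) - 10480 = 42 \cdot \frac{299}{33} - 10480 = \frac{4186}{11} - 10480 = - \frac{111094}{11}$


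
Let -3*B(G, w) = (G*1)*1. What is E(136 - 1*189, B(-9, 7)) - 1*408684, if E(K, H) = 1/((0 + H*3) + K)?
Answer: -17982097/44 ≈ -4.0868e+5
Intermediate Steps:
B(G, w) = -G/3 (B(G, w) = -G*1/3 = -G/3)
E(K, H) = 1/(K + 3*H) (E(K, H) = 1/((0 + 3*H) + K) = 1/(3*H + K) = 1/(K + 3*H))
E(136 - 1*189, B(-9, 7)) - 1*408684 = 1/((136 - 1*189) + 3*(-1/3*(-9))) - 1*408684 = 1/((136 - 189) + 3*3) - 408684 = 1/(-53 + 9) - 408684 = 1/(-44) - 408684 = -1/44 - 408684 = -17982097/44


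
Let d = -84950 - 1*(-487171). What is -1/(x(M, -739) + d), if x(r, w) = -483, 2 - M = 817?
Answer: -1/401738 ≈ -2.4892e-6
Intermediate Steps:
M = -815 (M = 2 - 1*817 = 2 - 817 = -815)
d = 402221 (d = -84950 + 487171 = 402221)
-1/(x(M, -739) + d) = -1/(-483 + 402221) = -1/401738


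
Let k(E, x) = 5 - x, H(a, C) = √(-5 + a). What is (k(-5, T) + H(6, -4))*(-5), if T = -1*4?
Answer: -50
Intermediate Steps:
T = -4
(k(-5, T) + H(6, -4))*(-5) = ((5 - 1*(-4)) + √(-5 + 6))*(-5) = ((5 + 4) + √1)*(-5) = (9 + 1)*(-5) = 10*(-5) = -50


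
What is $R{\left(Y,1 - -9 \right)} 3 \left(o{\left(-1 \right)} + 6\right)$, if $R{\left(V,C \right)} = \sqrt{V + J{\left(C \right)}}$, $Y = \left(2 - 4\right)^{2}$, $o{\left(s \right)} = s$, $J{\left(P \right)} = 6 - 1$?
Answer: $45$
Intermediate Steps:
$J{\left(P \right)} = 5$ ($J{\left(P \right)} = 6 - 1 = 5$)
$Y = 4$ ($Y = \left(-2\right)^{2} = 4$)
$R{\left(V,C \right)} = \sqrt{5 + V}$ ($R{\left(V,C \right)} = \sqrt{V + 5} = \sqrt{5 + V}$)
$R{\left(Y,1 - -9 \right)} 3 \left(o{\left(-1 \right)} + 6\right) = \sqrt{5 + 4} \cdot 3 \left(-1 + 6\right) = \sqrt{9} \cdot 3 \cdot 5 = 3 \cdot 15 = 45$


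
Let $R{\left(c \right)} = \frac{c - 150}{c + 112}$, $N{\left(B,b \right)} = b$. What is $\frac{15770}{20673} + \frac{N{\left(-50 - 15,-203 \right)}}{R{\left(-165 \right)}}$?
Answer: $- \frac{3451639}{103365} \approx -33.393$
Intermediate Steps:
$R{\left(c \right)} = \frac{-150 + c}{112 + c}$
$\frac{15770}{20673} + \frac{N{\left(-50 - 15,-203 \right)}}{R{\left(-165 \right)}} = \frac{15770}{20673} - \frac{203}{\frac{1}{112 - 165} \left(-150 - 165\right)} = 15770 \cdot \frac{1}{20673} - \frac{203}{\frac{1}{-53} \left(-315\right)} = \frac{15770}{20673} - \frac{203}{\left(- \frac{1}{53}\right) \left(-315\right)} = \frac{15770}{20673} - \frac{203}{\frac{315}{53}} = \frac{15770}{20673} - \frac{1537}{45} = - \frac{3451639}{103365}$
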